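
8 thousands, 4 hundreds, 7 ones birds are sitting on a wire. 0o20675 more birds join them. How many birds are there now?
Convert 8 thousands, 4 hundreds, 7 ones (place-value notation) → 8×1000 + 4×100 + 7 = 8407 (decimal)
Convert 0o20675 (octal) → 2×4096 + 6×64 + 7×8 + 5 = 8637 (decimal)
Compute 8407 + 8637 = 17044
17044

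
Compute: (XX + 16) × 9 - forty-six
Convert XX (Roman numeral) → 10 + 10 = 20 (decimal)
Convert forty-six (English words) → 46 (decimal)
Expression in decimal: (20 + 16) × 9 - 46
Parentheses first: 20 + 16 = 36
Multiply: 36 × 9 = 324
Subtract: 324 - 46 = 278
278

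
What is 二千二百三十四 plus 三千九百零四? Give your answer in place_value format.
Convert 二千二百三十四 (Chinese numeral) → 2×1000 + 2×100 + 3×10 + 4 = 2234 (decimal)
Convert 三千九百零四 (Chinese numeral) → 3×1000 + 9×100 + 4 = 3904 (decimal)
Compute 2234 + 3904 = 6138
Convert 6138 (decimal) → 6138 = 6×1000 + 1×100 + 3×10 + 8 → 6 thousands, 1 hundred, 3 tens, 8 ones (place-value notation)
6 thousands, 1 hundred, 3 tens, 8 ones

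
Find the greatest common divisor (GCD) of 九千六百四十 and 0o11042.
Convert 九千六百四十 (Chinese numeral) → 9×1000 + 6×100 + 4×10 = 9640 (decimal)
Convert 0o11042 (octal) → 1×4096 + 1×512 + 4×8 + 2 = 4642 (decimal)
Compute gcd(9640, 4642) = 2
2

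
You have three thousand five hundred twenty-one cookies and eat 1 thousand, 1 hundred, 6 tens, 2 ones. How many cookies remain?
Convert three thousand five hundred twenty-one (English words) → 3×1000 + 5×100 + 21 = 3521 (decimal)
Convert 1 thousand, 1 hundred, 6 tens, 2 ones (place-value notation) → 1×1000 + 1×100 + 6×10 + 2 = 1162 (decimal)
Compute 3521 - 1162 = 2359
2359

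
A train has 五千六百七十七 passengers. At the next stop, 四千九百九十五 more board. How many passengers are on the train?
Convert 五千六百七十七 (Chinese numeral) → 5×1000 + 6×100 + 7×10 + 7 = 5677 (decimal)
Convert 四千九百九十五 (Chinese numeral) → 4×1000 + 9×100 + 9×10 + 5 = 4995 (decimal)
Compute 5677 + 4995 = 10672
10672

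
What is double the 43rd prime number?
The 43rd prime number = 191
Compute 191 × 2 = 382
382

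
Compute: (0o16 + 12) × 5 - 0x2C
Convert 0o16 (octal) → 1×8 + 6 = 14 (decimal)
Convert 0x2C (hexadecimal) → 2×16 + 12 = 44 (decimal)
Expression in decimal: (14 + 12) × 5 - 44
Parentheses first: 14 + 12 = 26
Multiply: 26 × 5 = 130
Subtract: 130 - 44 = 86
86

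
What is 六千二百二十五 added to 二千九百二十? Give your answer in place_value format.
Convert 六千二百二十五 (Chinese numeral) → 6×1000 + 2×100 + 2×10 + 5 = 6225 (decimal)
Convert 二千九百二十 (Chinese numeral) → 2×1000 + 9×100 + 2×10 = 2920 (decimal)
Compute 6225 + 2920 = 9145
Convert 9145 (decimal) → 9145 = 9×1000 + 1×100 + 4×10 + 5 → 9 thousands, 1 hundred, 4 tens, 5 ones (place-value notation)
9 thousands, 1 hundred, 4 tens, 5 ones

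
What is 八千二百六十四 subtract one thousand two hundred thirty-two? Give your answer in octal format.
Convert 八千二百六十四 (Chinese numeral) → 8×1000 + 2×100 + 6×10 + 4 = 8264 (decimal)
Convert one thousand two hundred thirty-two (English words) → 1×1000 + 2×100 + 32 = 1232 (decimal)
Compute 8264 - 1232 = 7032
Convert 7032 (decimal) → 7032 = 1×4096 + 5×512 + 5×64 + 7×8 → 0o15570 (octal)
0o15570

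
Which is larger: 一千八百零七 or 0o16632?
Convert 一千八百零七 (Chinese numeral) → 1×1000 + 8×100 + 7 = 1807 (decimal)
Convert 0o16632 (octal) → 1×4096 + 6×512 + 6×64 + 3×8 + 2 = 7578 (decimal)
Compare 1807 vs 7578: larger = 7578
7578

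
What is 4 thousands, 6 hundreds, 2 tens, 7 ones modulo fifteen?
Convert 4 thousands, 6 hundreds, 2 tens, 7 ones (place-value notation) → 4×1000 + 6×100 + 2×10 + 7 = 4627 (decimal)
Convert fifteen (English words) → 15 (decimal)
Compute 4627 mod 15 = 7
7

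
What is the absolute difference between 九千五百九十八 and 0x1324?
Convert 九千五百九十八 (Chinese numeral) → 9×1000 + 5×100 + 9×10 + 8 = 9598 (decimal)
Convert 0x1324 (hexadecimal) → 1×4096 + 3×256 + 2×16 + 4 = 4900 (decimal)
Compute |9598 - 4900| = 4698
4698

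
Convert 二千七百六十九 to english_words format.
Convert 二千七百六十九 (Chinese numeral) → 2×1000 + 7×100 + 6×10 + 9 = 2769 (decimal)
Convert 2769 (decimal) → 2769 = 2×1000 + 7×100 + 69 → two thousand seven hundred sixty-nine (English words)
two thousand seven hundred sixty-nine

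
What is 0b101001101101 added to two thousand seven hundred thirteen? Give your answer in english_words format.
Convert 0b101001101101 (binary) → 2048 + 512 + 64 + 32 + 8 + 4 + 1 = 2669 (decimal)
Convert two thousand seven hundred thirteen (English words) → 2×1000 + 7×100 + 13 = 2713 (decimal)
Compute 2669 + 2713 = 5382
Convert 5382 (decimal) → 5382 = 5×1000 + 3×100 + 82 → five thousand three hundred eighty-two (English words)
five thousand three hundred eighty-two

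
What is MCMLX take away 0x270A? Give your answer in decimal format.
Convert MCMLX (Roman numeral) → 1000 + 900 + 50 + 10 = 1960 (decimal)
Convert 0x270A (hexadecimal) → 2×4096 + 7×256 + 10 = 9994 (decimal)
Compute 1960 - 9994 = -8034
-8034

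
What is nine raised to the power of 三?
Convert nine (English words) → 9 (decimal)
Convert 三 (Chinese numeral) → 3 (decimal)
Compute 9 ^ 3 = 729
729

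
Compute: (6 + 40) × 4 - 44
Parentheses first: 6 + 40 = 46
Multiply: 46 × 4 = 184
Subtract: 184 - 44 = 140
140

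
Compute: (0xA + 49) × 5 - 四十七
Convert 0xA (hexadecimal) → 10 (decimal)
Convert 四十七 (Chinese numeral) → 4×10 + 7 = 47 (decimal)
Expression in decimal: (10 + 49) × 5 - 47
Parentheses first: 10 + 49 = 59
Multiply: 59 × 5 = 295
Subtract: 295 - 47 = 248
248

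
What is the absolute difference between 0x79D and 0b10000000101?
Convert 0x79D (hexadecimal) → 7×256 + 9×16 + 13 = 1949 (decimal)
Convert 0b10000000101 (binary) → 1024 + 4 + 1 = 1029 (decimal)
Compute |1949 - 1029| = 920
920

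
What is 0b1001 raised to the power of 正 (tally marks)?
Convert 0b1001 (binary) → 8 + 1 = 9 (decimal)
Convert 正 (tally marks) → 5 (decimal)
Compute 9 ^ 5 = 59049
59049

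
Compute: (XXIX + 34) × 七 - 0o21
Convert XXIX (Roman numeral) → 10 + 10 + 9 = 29 (decimal)
Convert 七 (Chinese numeral) → 7 (decimal)
Convert 0o21 (octal) → 2×8 + 1 = 17 (decimal)
Expression in decimal: (29 + 34) × 7 - 17
Parentheses first: 29 + 34 = 63
Multiply: 63 × 7 = 441
Subtract: 441 - 17 = 424
424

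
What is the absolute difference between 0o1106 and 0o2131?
Convert 0o1106 (octal) → 1×512 + 1×64 + 6 = 582 (decimal)
Convert 0o2131 (octal) → 2×512 + 1×64 + 3×8 + 1 = 1113 (decimal)
Compute |582 - 1113| = 531
531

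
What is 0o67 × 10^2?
Convert 0o67 (octal) → 6×8 + 7 = 55 (decimal)
Convert 10^2 (power) → 100 (decimal)
Compute 55 × 100 = 5500
5500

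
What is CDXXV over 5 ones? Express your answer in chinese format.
Convert CDXXV (Roman numeral) → 400 + 10 + 10 + 5 = 425 (decimal)
Convert 5 ones (place-value notation) → 5 (decimal)
Compute 425 ÷ 5 = 85
Convert 85 (decimal) → 85 = 8×10 + 5 → 八十五 (Chinese numeral)
八十五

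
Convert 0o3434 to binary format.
Convert 0o3434 (octal) → 3×512 + 4×64 + 3×8 + 4 = 1820 (decimal)
Convert 1820 (decimal) → 1820 = 1024 + 512 + 256 + 16 + 8 + 4 → 0b11100011100 (binary)
0b11100011100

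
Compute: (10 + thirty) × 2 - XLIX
Convert thirty (English words) → 30 (decimal)
Convert XLIX (Roman numeral) → 40 + 9 = 49 (decimal)
Expression in decimal: (10 + 30) × 2 - 49
Parentheses first: 10 + 30 = 40
Multiply: 40 × 2 = 80
Subtract: 80 - 49 = 31
31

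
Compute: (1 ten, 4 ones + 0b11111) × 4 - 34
Convert 1 ten, 4 ones (place-value notation) → 1×10 + 4 = 14 (decimal)
Convert 0b11111 (binary) → 16 + 8 + 4 + 2 + 1 = 31 (decimal)
Expression in decimal: (14 + 31) × 4 - 34
Parentheses first: 14 + 31 = 45
Multiply: 45 × 4 = 180
Subtract: 180 - 34 = 146
146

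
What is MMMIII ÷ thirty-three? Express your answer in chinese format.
Convert MMMIII (Roman numeral) → 1000 + 1000 + 1000 + 1 + 1 + 1 = 3003 (decimal)
Convert thirty-three (English words) → 33 (decimal)
Compute 3003 ÷ 33 = 91
Convert 91 (decimal) → 91 = 9×10 + 1 → 九十一 (Chinese numeral)
九十一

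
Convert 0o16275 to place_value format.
Convert 0o16275 (octal) → 1×4096 + 6×512 + 2×64 + 7×8 + 5 = 7357 (decimal)
Convert 7357 (decimal) → 7357 = 7×1000 + 3×100 + 5×10 + 7 → 7 thousands, 3 hundreds, 5 tens, 7 ones (place-value notation)
7 thousands, 3 hundreds, 5 tens, 7 ones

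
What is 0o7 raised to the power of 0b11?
Convert 0o7 (octal) → 7 (decimal)
Convert 0b11 (binary) → 2 + 1 = 3 (decimal)
Compute 7 ^ 3 = 343
343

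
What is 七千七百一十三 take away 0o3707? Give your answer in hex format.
Convert 七千七百一十三 (Chinese numeral) → 7×1000 + 7×100 + 1×10 + 3 = 7713 (decimal)
Convert 0o3707 (octal) → 3×512 + 7×64 + 7 = 1991 (decimal)
Compute 7713 - 1991 = 5722
Convert 5722 (decimal) → 5722 = 1×4096 + 6×256 + 5×16 + 10 → 0x165A (hexadecimal)
0x165A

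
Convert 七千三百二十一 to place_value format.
Convert 七千三百二十一 (Chinese numeral) → 7×1000 + 3×100 + 2×10 + 1 = 7321 (decimal)
Convert 7321 (decimal) → 7321 = 7×1000 + 3×100 + 2×10 + 1 → 7 thousands, 3 hundreds, 2 tens, 1 one (place-value notation)
7 thousands, 3 hundreds, 2 tens, 1 one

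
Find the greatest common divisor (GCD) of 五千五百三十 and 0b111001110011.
Convert 五千五百三十 (Chinese numeral) → 5×1000 + 5×100 + 3×10 = 5530 (decimal)
Convert 0b111001110011 (binary) → 2048 + 1024 + 512 + 64 + 32 + 16 + 2 + 1 = 3699 (decimal)
Compute gcd(5530, 3699) = 1
1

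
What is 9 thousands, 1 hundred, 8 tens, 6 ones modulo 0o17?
Convert 9 thousands, 1 hundred, 8 tens, 6 ones (place-value notation) → 9×1000 + 1×100 + 8×10 + 6 = 9186 (decimal)
Convert 0o17 (octal) → 1×8 + 7 = 15 (decimal)
Compute 9186 mod 15 = 6
6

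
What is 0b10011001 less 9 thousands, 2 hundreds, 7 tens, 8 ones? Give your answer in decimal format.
Convert 0b10011001 (binary) → 128 + 16 + 8 + 1 = 153 (decimal)
Convert 9 thousands, 2 hundreds, 7 tens, 8 ones (place-value notation) → 9×1000 + 2×100 + 7×10 + 8 = 9278 (decimal)
Compute 153 - 9278 = -9125
-9125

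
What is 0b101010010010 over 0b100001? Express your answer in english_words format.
Convert 0b101010010010 (binary) → 2048 + 512 + 128 + 16 + 2 = 2706 (decimal)
Convert 0b100001 (binary) → 32 + 1 = 33 (decimal)
Compute 2706 ÷ 33 = 82
Convert 82 (decimal) → eighty-two (English words)
eighty-two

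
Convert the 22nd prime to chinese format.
Convert the 22nd prime (prime index) → 79 (decimal)
Convert 79 (decimal) → 79 = 7×10 + 9 → 七十九 (Chinese numeral)
七十九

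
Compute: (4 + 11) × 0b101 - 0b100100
Convert 0b101 (binary) → 4 + 1 = 5 (decimal)
Convert 0b100100 (binary) → 32 + 4 = 36 (decimal)
Expression in decimal: (4 + 11) × 5 - 36
Parentheses first: 4 + 11 = 15
Multiply: 15 × 5 = 75
Subtract: 75 - 36 = 39
39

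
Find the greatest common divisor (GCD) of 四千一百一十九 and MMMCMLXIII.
Convert 四千一百一十九 (Chinese numeral) → 4×1000 + 1×100 + 1×10 + 9 = 4119 (decimal)
Convert MMMCMLXIII (Roman numeral) → 1000 + 1000 + 1000 + 900 + 50 + 10 + 1 + 1 + 1 = 3963 (decimal)
Compute gcd(4119, 3963) = 3
3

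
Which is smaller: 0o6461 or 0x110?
Convert 0o6461 (octal) → 6×512 + 4×64 + 6×8 + 1 = 3377 (decimal)
Convert 0x110 (hexadecimal) → 1×256 + 1×16 = 272 (decimal)
Compare 3377 vs 272: smaller = 272
272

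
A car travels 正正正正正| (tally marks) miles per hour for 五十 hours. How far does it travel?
Convert 正正正正正| (tally marks) → 5 + 5 + 5 + 5 + 5 + 1 = 26 (decimal)
Convert 五十 (Chinese numeral) → 5×10 = 50 (decimal)
Compute 26 × 50 = 1300
1300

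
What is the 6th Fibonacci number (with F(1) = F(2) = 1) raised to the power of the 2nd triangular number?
Convert the 6th Fibonacci number (with F(1) = F(2) = 1) (Fibonacci index) → 1, 1, 2, 3, 5, 8 → 8 (decimal)
Convert the 2nd triangular number (triangular index) → 2×3/2 = 3 (decimal)
Compute 8 ^ 3 = 512
512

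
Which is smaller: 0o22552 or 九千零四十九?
Convert 0o22552 (octal) → 2×4096 + 2×512 + 5×64 + 5×8 + 2 = 9578 (decimal)
Convert 九千零四十九 (Chinese numeral) → 9×1000 + 4×10 + 9 = 9049 (decimal)
Compare 9578 vs 9049: smaller = 9049
9049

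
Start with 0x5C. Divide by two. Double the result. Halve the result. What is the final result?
Convert 0x5C (hexadecimal) → 5×16 + 12 = 92 (decimal)
Start: 92
Convert two (English words) → 2 (decimal)
92 ÷ 2 = 46
46 × 2 = 92
92 ÷ 2 = 46
46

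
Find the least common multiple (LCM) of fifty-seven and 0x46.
Convert fifty-seven (English words) → 57 (decimal)
Convert 0x46 (hexadecimal) → 4×16 + 6 = 70 (decimal)
Compute lcm(57, 70) = 3990
3990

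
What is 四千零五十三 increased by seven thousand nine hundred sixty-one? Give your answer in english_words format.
Convert 四千零五十三 (Chinese numeral) → 4×1000 + 5×10 + 3 = 4053 (decimal)
Convert seven thousand nine hundred sixty-one (English words) → 7×1000 + 9×100 + 61 = 7961 (decimal)
Compute 4053 + 7961 = 12014
Convert 12014 (decimal) → 12014 = 12×1000 + 14 → twelve thousand fourteen (English words)
twelve thousand fourteen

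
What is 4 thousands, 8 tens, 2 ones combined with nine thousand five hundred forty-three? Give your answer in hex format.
Convert 4 thousands, 8 tens, 2 ones (place-value notation) → 4×1000 + 8×10 + 2 = 4082 (decimal)
Convert nine thousand five hundred forty-three (English words) → 9×1000 + 5×100 + 43 = 9543 (decimal)
Compute 4082 + 9543 = 13625
Convert 13625 (decimal) → 13625 = 3×4096 + 5×256 + 3×16 + 9 → 0x3539 (hexadecimal)
0x3539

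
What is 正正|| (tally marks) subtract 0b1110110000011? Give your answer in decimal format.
Convert 正正|| (tally marks) → 5 + 5 + 2 = 12 (decimal)
Convert 0b1110110000011 (binary) → 4096 + 2048 + 1024 + 256 + 128 + 2 + 1 = 7555 (decimal)
Compute 12 - 7555 = -7543
-7543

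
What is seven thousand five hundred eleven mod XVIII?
Convert seven thousand five hundred eleven (English words) → 7×1000 + 5×100 + 11 = 7511 (decimal)
Convert XVIII (Roman numeral) → 10 + 5 + 1 + 1 + 1 = 18 (decimal)
Compute 7511 mod 18 = 5
5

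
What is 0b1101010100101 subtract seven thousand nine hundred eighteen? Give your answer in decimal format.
Convert 0b1101010100101 (binary) → 4096 + 2048 + 512 + 128 + 32 + 4 + 1 = 6821 (decimal)
Convert seven thousand nine hundred eighteen (English words) → 7×1000 + 9×100 + 18 = 7918 (decimal)
Compute 6821 - 7918 = -1097
-1097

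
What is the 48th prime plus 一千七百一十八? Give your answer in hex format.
Convert the 48th prime (prime index) → 223 (decimal)
Convert 一千七百一十八 (Chinese numeral) → 1×1000 + 7×100 + 1×10 + 8 = 1718 (decimal)
Compute 223 + 1718 = 1941
Convert 1941 (decimal) → 1941 = 7×256 + 9×16 + 5 → 0x795 (hexadecimal)
0x795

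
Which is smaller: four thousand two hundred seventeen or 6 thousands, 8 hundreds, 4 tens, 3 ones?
Convert four thousand two hundred seventeen (English words) → 4×1000 + 2×100 + 17 = 4217 (decimal)
Convert 6 thousands, 8 hundreds, 4 tens, 3 ones (place-value notation) → 6×1000 + 8×100 + 4×10 + 3 = 6843 (decimal)
Compare 4217 vs 6843: smaller = 4217
4217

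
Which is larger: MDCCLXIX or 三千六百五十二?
Convert MDCCLXIX (Roman numeral) → 1000 + 500 + 100 + 100 + 50 + 10 + 9 = 1769 (decimal)
Convert 三千六百五十二 (Chinese numeral) → 3×1000 + 6×100 + 5×10 + 2 = 3652 (decimal)
Compare 1769 vs 3652: larger = 3652
3652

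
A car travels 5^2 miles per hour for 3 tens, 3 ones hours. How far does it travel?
Convert 5^2 (power) → 25 (decimal)
Convert 3 tens, 3 ones (place-value notation) → 3×10 + 3 = 33 (decimal)
Compute 25 × 33 = 825
825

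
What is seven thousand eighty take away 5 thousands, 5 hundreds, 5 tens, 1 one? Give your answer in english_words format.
Convert seven thousand eighty (English words) → 7×1000 + 80 = 7080 (decimal)
Convert 5 thousands, 5 hundreds, 5 tens, 1 one (place-value notation) → 5×1000 + 5×100 + 5×10 + 1 = 5551 (decimal)
Compute 7080 - 5551 = 1529
Convert 1529 (decimal) → 1529 = 1×1000 + 5×100 + 29 → one thousand five hundred twenty-nine (English words)
one thousand five hundred twenty-nine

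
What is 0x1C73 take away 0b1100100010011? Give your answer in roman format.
Convert 0x1C73 (hexadecimal) → 1×4096 + 12×256 + 7×16 + 3 = 7283 (decimal)
Convert 0b1100100010011 (binary) → 4096 + 2048 + 256 + 16 + 2 + 1 = 6419 (decimal)
Compute 7283 - 6419 = 864
Convert 864 (decimal) → 864 = 500 + 100 + 100 + 100 + 50 + 10 + 4 → DCCCLXIV (Roman numeral)
DCCCLXIV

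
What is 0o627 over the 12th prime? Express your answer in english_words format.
Convert 0o627 (octal) → 6×64 + 2×8 + 7 = 407 (decimal)
Convert the 12th prime (prime index) → 37 (decimal)
Compute 407 ÷ 37 = 11
Convert 11 (decimal) → eleven (English words)
eleven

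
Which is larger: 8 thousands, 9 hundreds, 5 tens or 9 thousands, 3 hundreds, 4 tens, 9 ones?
Convert 8 thousands, 9 hundreds, 5 tens (place-value notation) → 8×1000 + 9×100 + 5×10 = 8950 (decimal)
Convert 9 thousands, 3 hundreds, 4 tens, 9 ones (place-value notation) → 9×1000 + 3×100 + 4×10 + 9 = 9349 (decimal)
Compare 8950 vs 9349: larger = 9349
9349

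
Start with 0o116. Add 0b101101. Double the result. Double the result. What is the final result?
Convert 0o116 (octal) → 1×64 + 1×8 + 6 = 78 (decimal)
Start: 78
Convert 0b101101 (binary) → 32 + 8 + 4 + 1 = 45 (decimal)
78 + 45 = 123
123 × 2 = 246
246 × 2 = 492
492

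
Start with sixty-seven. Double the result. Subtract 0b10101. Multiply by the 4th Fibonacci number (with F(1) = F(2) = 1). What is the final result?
Convert sixty-seven (English words) → 67 (decimal)
Start: 67
67 × 2 = 134
Convert 0b10101 (binary) → 16 + 4 + 1 = 21 (decimal)
134 - 21 = 113
Convert the 4th Fibonacci number (with F(1) = F(2) = 1) (Fibonacci index) → 1, 1, 2, 3 → 3 (decimal)
113 × 3 = 339
339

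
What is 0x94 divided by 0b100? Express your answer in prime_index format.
Convert 0x94 (hexadecimal) → 9×16 + 4 = 148 (decimal)
Convert 0b100 (binary) → 4 (decimal)
Compute 148 ÷ 4 = 37
Convert 37 (decimal) → the 12th prime (prime index)
the 12th prime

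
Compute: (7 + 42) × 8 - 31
Parentheses first: 7 + 42 = 49
Multiply: 49 × 8 = 392
Subtract: 392 - 31 = 361
361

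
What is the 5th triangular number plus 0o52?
The 5th triangular number = 5×6/2 = 15
Convert 0o52 (octal) → 5×8 + 2 = 42 (decimal)
Compute 15 + 42 = 57
57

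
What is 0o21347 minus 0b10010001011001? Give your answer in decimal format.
Convert 0o21347 (octal) → 2×4096 + 1×512 + 3×64 + 4×8 + 7 = 8935 (decimal)
Convert 0b10010001011001 (binary) → 8192 + 1024 + 64 + 16 + 8 + 1 = 9305 (decimal)
Compute 8935 - 9305 = -370
-370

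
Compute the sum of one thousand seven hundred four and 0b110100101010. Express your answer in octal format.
Convert one thousand seven hundred four (English words) → 1×1000 + 7×100 + 4 = 1704 (decimal)
Convert 0b110100101010 (binary) → 2048 + 1024 + 256 + 32 + 8 + 2 = 3370 (decimal)
Compute 1704 + 3370 = 5074
Convert 5074 (decimal) → 5074 = 1×4096 + 1×512 + 7×64 + 2×8 + 2 → 0o11722 (octal)
0o11722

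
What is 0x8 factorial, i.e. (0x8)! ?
Convert 0x8 (hexadecimal) → 8 (decimal)
Compute 8! = 40320
40320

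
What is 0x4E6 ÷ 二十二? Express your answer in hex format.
Convert 0x4E6 (hexadecimal) → 4×256 + 14×16 + 6 = 1254 (decimal)
Convert 二十二 (Chinese numeral) → 2×10 + 2 = 22 (decimal)
Compute 1254 ÷ 22 = 57
Convert 57 (decimal) → 57 = 3×16 + 9 → 0x39 (hexadecimal)
0x39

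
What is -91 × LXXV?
Convert LXXV (Roman numeral) → 50 + 10 + 10 + 5 = 75 (decimal)
Compute -91 × 75 = -6825
-6825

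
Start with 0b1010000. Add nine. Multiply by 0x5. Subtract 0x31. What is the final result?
Convert 0b1010000 (binary) → 64 + 16 = 80 (decimal)
Start: 80
Convert nine (English words) → 9 (decimal)
80 + 9 = 89
Convert 0x5 (hexadecimal) → 5 (decimal)
89 × 5 = 445
Convert 0x31 (hexadecimal) → 3×16 + 1 = 49 (decimal)
445 - 49 = 396
396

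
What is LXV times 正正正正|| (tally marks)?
Convert LXV (Roman numeral) → 50 + 10 + 5 = 65 (decimal)
Convert 正正正正|| (tally marks) → 5 + 5 + 5 + 5 + 2 = 22 (decimal)
Compute 65 × 22 = 1430
1430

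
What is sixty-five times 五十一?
Convert sixty-five (English words) → 65 (decimal)
Convert 五十一 (Chinese numeral) → 5×10 + 1 = 51 (decimal)
Compute 65 × 51 = 3315
3315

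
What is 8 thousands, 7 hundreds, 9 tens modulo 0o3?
Convert 8 thousands, 7 hundreds, 9 tens (place-value notation) → 8×1000 + 7×100 + 9×10 = 8790 (decimal)
Convert 0o3 (octal) → 3 (decimal)
Compute 8790 mod 3 = 0
0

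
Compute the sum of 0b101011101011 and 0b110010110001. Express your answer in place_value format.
Convert 0b101011101011 (binary) → 2048 + 512 + 128 + 64 + 32 + 8 + 2 + 1 = 2795 (decimal)
Convert 0b110010110001 (binary) → 2048 + 1024 + 128 + 32 + 16 + 1 = 3249 (decimal)
Compute 2795 + 3249 = 6044
Convert 6044 (decimal) → 6044 = 6×1000 + 4×10 + 4 → 6 thousands, 4 tens, 4 ones (place-value notation)
6 thousands, 4 tens, 4 ones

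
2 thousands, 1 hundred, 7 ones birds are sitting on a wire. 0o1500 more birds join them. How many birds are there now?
Convert 2 thousands, 1 hundred, 7 ones (place-value notation) → 2×1000 + 1×100 + 7 = 2107 (decimal)
Convert 0o1500 (octal) → 1×512 + 5×64 = 832 (decimal)
Compute 2107 + 832 = 2939
2939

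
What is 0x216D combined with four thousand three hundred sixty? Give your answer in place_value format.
Convert 0x216D (hexadecimal) → 2×4096 + 1×256 + 6×16 + 13 = 8557 (decimal)
Convert four thousand three hundred sixty (English words) → 4×1000 + 3×100 + 60 = 4360 (decimal)
Compute 8557 + 4360 = 12917
Convert 12917 (decimal) → 12917 = 12×1000 + 9×100 + 1×10 + 7 → 12 thousands, 9 hundreds, 1 ten, 7 ones (place-value notation)
12 thousands, 9 hundreds, 1 ten, 7 ones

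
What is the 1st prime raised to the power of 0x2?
Convert the 1st prime (prime index) → 2 (decimal)
Convert 0x2 (hexadecimal) → 2 (decimal)
Compute 2 ^ 2 = 4
4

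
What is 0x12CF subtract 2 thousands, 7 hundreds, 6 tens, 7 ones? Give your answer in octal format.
Convert 0x12CF (hexadecimal) → 1×4096 + 2×256 + 12×16 + 15 = 4815 (decimal)
Convert 2 thousands, 7 hundreds, 6 tens, 7 ones (place-value notation) → 2×1000 + 7×100 + 6×10 + 7 = 2767 (decimal)
Compute 4815 - 2767 = 2048
Convert 2048 (decimal) → 2048 = 4×512 → 0o4000 (octal)
0o4000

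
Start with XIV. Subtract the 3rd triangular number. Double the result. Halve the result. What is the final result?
Convert XIV (Roman numeral) → 10 + 4 = 14 (decimal)
Start: 14
Convert the 3rd triangular number (triangular index) → 3×4/2 = 6 (decimal)
14 - 6 = 8
8 × 2 = 16
16 ÷ 2 = 8
8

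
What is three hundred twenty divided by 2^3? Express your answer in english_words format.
Convert three hundred twenty (English words) → 3×100 + 20 = 320 (decimal)
Convert 2^3 (power) → 8 (decimal)
Compute 320 ÷ 8 = 40
Convert 40 (decimal) → forty (English words)
forty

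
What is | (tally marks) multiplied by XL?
Convert | (tally marks) → 1 (decimal)
Convert XL (Roman numeral) → 40 (decimal)
Compute 1 × 40 = 40
40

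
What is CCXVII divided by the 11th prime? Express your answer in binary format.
Convert CCXVII (Roman numeral) → 100 + 100 + 10 + 5 + 1 + 1 = 217 (decimal)
Convert the 11th prime (prime index) → 31 (decimal)
Compute 217 ÷ 31 = 7
Convert 7 (decimal) → 7 = 4 + 2 + 1 → 0b111 (binary)
0b111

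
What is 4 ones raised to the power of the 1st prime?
Convert 4 ones (place-value notation) → 4 (decimal)
Convert the 1st prime (prime index) → 2 (decimal)
Compute 4 ^ 2 = 16
16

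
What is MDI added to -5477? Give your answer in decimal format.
Convert MDI (Roman numeral) → 1000 + 500 + 1 = 1501 (decimal)
Compute 1501 + -5477 = -3976
-3976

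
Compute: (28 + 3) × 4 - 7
Parentheses first: 28 + 3 = 31
Multiply: 31 × 4 = 124
Subtract: 124 - 7 = 117
117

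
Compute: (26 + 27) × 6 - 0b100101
Convert 0b100101 (binary) → 32 + 4 + 1 = 37 (decimal)
Expression in decimal: (26 + 27) × 6 - 37
Parentheses first: 26 + 27 = 53
Multiply: 53 × 6 = 318
Subtract: 318 - 37 = 281
281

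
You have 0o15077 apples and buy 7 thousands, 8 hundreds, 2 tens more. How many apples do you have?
Convert 0o15077 (octal) → 1×4096 + 5×512 + 7×8 + 7 = 6719 (decimal)
Convert 7 thousands, 8 hundreds, 2 tens (place-value notation) → 7×1000 + 8×100 + 2×10 = 7820 (decimal)
Compute 6719 + 7820 = 14539
14539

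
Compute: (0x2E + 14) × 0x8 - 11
Convert 0x2E (hexadecimal) → 2×16 + 14 = 46 (decimal)
Convert 0x8 (hexadecimal) → 8 (decimal)
Expression in decimal: (46 + 14) × 8 - 11
Parentheses first: 46 + 14 = 60
Multiply: 60 × 8 = 480
Subtract: 480 - 11 = 469
469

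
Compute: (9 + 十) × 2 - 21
Convert 十 (Chinese numeral) → 1×10 = 10 (decimal)
Expression in decimal: (9 + 10) × 2 - 21
Parentheses first: 9 + 10 = 19
Multiply: 19 × 2 = 38
Subtract: 38 - 21 = 17
17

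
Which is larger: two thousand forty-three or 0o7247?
Convert two thousand forty-three (English words) → 2×1000 + 43 = 2043 (decimal)
Convert 0o7247 (octal) → 7×512 + 2×64 + 4×8 + 7 = 3751 (decimal)
Compare 2043 vs 3751: larger = 3751
3751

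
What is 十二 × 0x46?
Convert 十二 (Chinese numeral) → 1×10 + 2 = 12 (decimal)
Convert 0x46 (hexadecimal) → 4×16 + 6 = 70 (decimal)
Compute 12 × 70 = 840
840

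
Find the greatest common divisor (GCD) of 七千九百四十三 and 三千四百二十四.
Convert 七千九百四十三 (Chinese numeral) → 7×1000 + 9×100 + 4×10 + 3 = 7943 (decimal)
Convert 三千四百二十四 (Chinese numeral) → 3×1000 + 4×100 + 2×10 + 4 = 3424 (decimal)
Compute gcd(7943, 3424) = 1
1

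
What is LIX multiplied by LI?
Convert LIX (Roman numeral) → 50 + 9 = 59 (decimal)
Convert LI (Roman numeral) → 50 + 1 = 51 (decimal)
Compute 59 × 51 = 3009
3009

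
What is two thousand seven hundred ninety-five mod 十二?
Convert two thousand seven hundred ninety-five (English words) → 2×1000 + 7×100 + 95 = 2795 (decimal)
Convert 十二 (Chinese numeral) → 1×10 + 2 = 12 (decimal)
Compute 2795 mod 12 = 11
11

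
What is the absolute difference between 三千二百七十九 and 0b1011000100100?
Convert 三千二百七十九 (Chinese numeral) → 3×1000 + 2×100 + 7×10 + 9 = 3279 (decimal)
Convert 0b1011000100100 (binary) → 4096 + 1024 + 512 + 32 + 4 = 5668 (decimal)
Compute |3279 - 5668| = 2389
2389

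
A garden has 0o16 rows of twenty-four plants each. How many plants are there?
Convert twenty-four (English words) → 24 (decimal)
Convert 0o16 (octal) → 1×8 + 6 = 14 (decimal)
Compute 24 × 14 = 336
336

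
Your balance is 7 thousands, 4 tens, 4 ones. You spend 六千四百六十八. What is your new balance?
Convert 7 thousands, 4 tens, 4 ones (place-value notation) → 7×1000 + 4×10 + 4 = 7044 (decimal)
Convert 六千四百六十八 (Chinese numeral) → 6×1000 + 4×100 + 6×10 + 8 = 6468 (decimal)
Compute 7044 - 6468 = 576
576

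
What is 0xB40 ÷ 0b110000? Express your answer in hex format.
Convert 0xB40 (hexadecimal) → 11×256 + 4×16 = 2880 (decimal)
Convert 0b110000 (binary) → 32 + 16 = 48 (decimal)
Compute 2880 ÷ 48 = 60
Convert 60 (decimal) → 60 = 3×16 + 12 → 0x3C (hexadecimal)
0x3C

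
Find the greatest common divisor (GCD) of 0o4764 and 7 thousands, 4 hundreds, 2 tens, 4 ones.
Convert 0o4764 (octal) → 4×512 + 7×64 + 6×8 + 4 = 2548 (decimal)
Convert 7 thousands, 4 hundreds, 2 tens, 4 ones (place-value notation) → 7×1000 + 4×100 + 2×10 + 4 = 7424 (decimal)
Compute gcd(2548, 7424) = 4
4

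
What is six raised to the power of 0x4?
Convert six (English words) → 6 (decimal)
Convert 0x4 (hexadecimal) → 4 (decimal)
Compute 6 ^ 4 = 1296
1296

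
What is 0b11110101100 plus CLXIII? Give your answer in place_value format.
Convert 0b11110101100 (binary) → 1024 + 512 + 256 + 128 + 32 + 8 + 4 = 1964 (decimal)
Convert CLXIII (Roman numeral) → 100 + 50 + 10 + 1 + 1 + 1 = 163 (decimal)
Compute 1964 + 163 = 2127
Convert 2127 (decimal) → 2127 = 2×1000 + 1×100 + 2×10 + 7 → 2 thousands, 1 hundred, 2 tens, 7 ones (place-value notation)
2 thousands, 1 hundred, 2 tens, 7 ones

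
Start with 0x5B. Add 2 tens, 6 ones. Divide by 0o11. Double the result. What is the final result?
Convert 0x5B (hexadecimal) → 5×16 + 11 = 91 (decimal)
Start: 91
Convert 2 tens, 6 ones (place-value notation) → 2×10 + 6 = 26 (decimal)
91 + 26 = 117
Convert 0o11 (octal) → 1×8 + 1 = 9 (decimal)
117 ÷ 9 = 13
13 × 2 = 26
26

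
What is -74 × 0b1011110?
Convert 0b1011110 (binary) → 64 + 16 + 8 + 4 + 2 = 94 (decimal)
Compute -74 × 94 = -6956
-6956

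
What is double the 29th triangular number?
The 29th triangular number = 29×30/2 = 435
Compute 435 × 2 = 870
870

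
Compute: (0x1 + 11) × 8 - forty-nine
Convert 0x1 (hexadecimal) → 1 (decimal)
Convert forty-nine (English words) → 49 (decimal)
Expression in decimal: (1 + 11) × 8 - 49
Parentheses first: 1 + 11 = 12
Multiply: 12 × 8 = 96
Subtract: 96 - 49 = 47
47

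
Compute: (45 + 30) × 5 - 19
Parentheses first: 45 + 30 = 75
Multiply: 75 × 5 = 375
Subtract: 375 - 19 = 356
356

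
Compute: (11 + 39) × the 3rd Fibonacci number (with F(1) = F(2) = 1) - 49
Convert the 3rd Fibonacci number (with F(1) = F(2) = 1) (Fibonacci index) → 1, 1, 2 → 2 (decimal)
Expression in decimal: (11 + 39) × 2 - 49
Parentheses first: 11 + 39 = 50
Multiply: 50 × 2 = 100
Subtract: 100 - 49 = 51
51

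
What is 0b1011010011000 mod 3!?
Convert 0b1011010011000 (binary) → 4096 + 1024 + 512 + 128 + 16 + 8 = 5784 (decimal)
Convert 3! (factorial) → 6 (decimal)
Compute 5784 mod 6 = 0
0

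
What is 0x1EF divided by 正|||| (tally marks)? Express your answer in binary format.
Convert 0x1EF (hexadecimal) → 1×256 + 14×16 + 15 = 495 (decimal)
Convert 正|||| (tally marks) → 5 + 4 = 9 (decimal)
Compute 495 ÷ 9 = 55
Convert 55 (decimal) → 55 = 32 + 16 + 4 + 2 + 1 → 0b110111 (binary)
0b110111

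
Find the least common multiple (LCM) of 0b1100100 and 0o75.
Convert 0b1100100 (binary) → 64 + 32 + 4 = 100 (decimal)
Convert 0o75 (octal) → 7×8 + 5 = 61 (decimal)
Compute lcm(100, 61) = 6100
6100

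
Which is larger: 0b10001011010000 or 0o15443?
Convert 0b10001011010000 (binary) → 8192 + 512 + 128 + 64 + 16 = 8912 (decimal)
Convert 0o15443 (octal) → 1×4096 + 5×512 + 4×64 + 4×8 + 3 = 6947 (decimal)
Compare 8912 vs 6947: larger = 8912
8912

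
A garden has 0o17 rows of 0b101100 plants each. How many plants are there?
Convert 0b101100 (binary) → 32 + 8 + 4 = 44 (decimal)
Convert 0o17 (octal) → 1×8 + 7 = 15 (decimal)
Compute 44 × 15 = 660
660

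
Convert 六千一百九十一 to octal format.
Convert 六千一百九十一 (Chinese numeral) → 6×1000 + 1×100 + 9×10 + 1 = 6191 (decimal)
Convert 6191 (decimal) → 6191 = 1×4096 + 4×512 + 5×8 + 7 → 0o14057 (octal)
0o14057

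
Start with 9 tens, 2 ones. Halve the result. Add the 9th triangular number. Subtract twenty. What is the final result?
Convert 9 tens, 2 ones (place-value notation) → 9×10 + 2 = 92 (decimal)
Start: 92
92 ÷ 2 = 46
Convert the 9th triangular number (triangular index) → 9×10/2 = 45 (decimal)
46 + 45 = 91
Convert twenty (English words) → 20 (decimal)
91 - 20 = 71
71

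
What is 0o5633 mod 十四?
Convert 0o5633 (octal) → 5×512 + 6×64 + 3×8 + 3 = 2971 (decimal)
Convert 十四 (Chinese numeral) → 1×10 + 4 = 14 (decimal)
Compute 2971 mod 14 = 3
3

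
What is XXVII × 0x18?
Convert XXVII (Roman numeral) → 10 + 10 + 5 + 1 + 1 = 27 (decimal)
Convert 0x18 (hexadecimal) → 1×16 + 8 = 24 (decimal)
Compute 27 × 24 = 648
648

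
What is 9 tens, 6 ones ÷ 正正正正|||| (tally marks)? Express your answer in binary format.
Convert 9 tens, 6 ones (place-value notation) → 9×10 + 6 = 96 (decimal)
Convert 正正正正|||| (tally marks) → 5 + 5 + 5 + 5 + 4 = 24 (decimal)
Compute 96 ÷ 24 = 4
Convert 4 (decimal) → 0b100 (binary)
0b100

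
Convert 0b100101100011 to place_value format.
Convert 0b100101100011 (binary) → 2048 + 256 + 64 + 32 + 2 + 1 = 2403 (decimal)
Convert 2403 (decimal) → 2403 = 2×1000 + 4×100 + 3 → 2 thousands, 4 hundreds, 3 ones (place-value notation)
2 thousands, 4 hundreds, 3 ones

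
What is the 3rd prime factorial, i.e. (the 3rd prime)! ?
Convert the 3rd prime (prime index) → 5 (decimal)
Compute 5! = 120
120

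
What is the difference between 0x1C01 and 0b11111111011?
Convert 0x1C01 (hexadecimal) → 1×4096 + 12×256 + 1 = 7169 (decimal)
Convert 0b11111111011 (binary) → 1024 + 512 + 256 + 128 + 64 + 32 + 16 + 8 + 2 + 1 = 2043 (decimal)
Difference: |7169 - 2043| = 5126
5126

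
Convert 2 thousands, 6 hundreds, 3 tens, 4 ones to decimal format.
Convert 2 thousands, 6 hundreds, 3 tens, 4 ones (place-value notation) → 2×1000 + 6×100 + 3×10 + 4 = 2634 (decimal)
2634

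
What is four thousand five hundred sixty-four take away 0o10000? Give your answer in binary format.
Convert four thousand five hundred sixty-four (English words) → 4×1000 + 5×100 + 64 = 4564 (decimal)
Convert 0o10000 (octal) → 1×4096 = 4096 (decimal)
Compute 4564 - 4096 = 468
Convert 468 (decimal) → 468 = 256 + 128 + 64 + 16 + 4 → 0b111010100 (binary)
0b111010100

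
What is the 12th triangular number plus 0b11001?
The 12th triangular number = 12×13/2 = 78
Convert 0b11001 (binary) → 16 + 8 + 1 = 25 (decimal)
Compute 78 + 25 = 103
103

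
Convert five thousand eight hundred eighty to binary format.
Convert five thousand eight hundred eighty (English words) → 5×1000 + 8×100 + 80 = 5880 (decimal)
Convert 5880 (decimal) → 5880 = 4096 + 1024 + 512 + 128 + 64 + 32 + 16 + 8 → 0b1011011111000 (binary)
0b1011011111000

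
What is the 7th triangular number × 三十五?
Convert the 7th triangular number (triangular index) → 7×8/2 = 28 (decimal)
Convert 三十五 (Chinese numeral) → 3×10 + 5 = 35 (decimal)
Compute 28 × 35 = 980
980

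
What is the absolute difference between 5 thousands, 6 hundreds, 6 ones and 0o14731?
Convert 5 thousands, 6 hundreds, 6 ones (place-value notation) → 5×1000 + 6×100 + 6 = 5606 (decimal)
Convert 0o14731 (octal) → 1×4096 + 4×512 + 7×64 + 3×8 + 1 = 6617 (decimal)
Compute |5606 - 6617| = 1011
1011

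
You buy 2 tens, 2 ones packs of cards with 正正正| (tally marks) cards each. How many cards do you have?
Convert 正正正| (tally marks) → 5 + 5 + 5 + 1 = 16 (decimal)
Convert 2 tens, 2 ones (place-value notation) → 2×10 + 2 = 22 (decimal)
Compute 16 × 22 = 352
352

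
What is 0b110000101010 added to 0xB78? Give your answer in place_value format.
Convert 0b110000101010 (binary) → 2048 + 1024 + 32 + 8 + 2 = 3114 (decimal)
Convert 0xB78 (hexadecimal) → 11×256 + 7×16 + 8 = 2936 (decimal)
Compute 3114 + 2936 = 6050
Convert 6050 (decimal) → 6050 = 6×1000 + 5×10 → 6 thousands, 5 tens (place-value notation)
6 thousands, 5 tens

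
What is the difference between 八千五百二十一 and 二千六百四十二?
Convert 八千五百二十一 (Chinese numeral) → 8×1000 + 5×100 + 2×10 + 1 = 8521 (decimal)
Convert 二千六百四十二 (Chinese numeral) → 2×1000 + 6×100 + 4×10 + 2 = 2642 (decimal)
Difference: |8521 - 2642| = 5879
5879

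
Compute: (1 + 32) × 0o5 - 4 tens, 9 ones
Convert 0o5 (octal) → 5 (decimal)
Convert 4 tens, 9 ones (place-value notation) → 4×10 + 9 = 49 (decimal)
Expression in decimal: (1 + 32) × 5 - 49
Parentheses first: 1 + 32 = 33
Multiply: 33 × 5 = 165
Subtract: 165 - 49 = 116
116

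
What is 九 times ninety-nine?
Convert 九 (Chinese numeral) → 9 (decimal)
Convert ninety-nine (English words) → 99 (decimal)
Compute 9 × 99 = 891
891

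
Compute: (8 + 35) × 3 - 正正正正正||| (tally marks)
Convert 正正正正正||| (tally marks) → 5 + 5 + 5 + 5 + 5 + 3 = 28 (decimal)
Expression in decimal: (8 + 35) × 3 - 28
Parentheses first: 8 + 35 = 43
Multiply: 43 × 3 = 129
Subtract: 129 - 28 = 101
101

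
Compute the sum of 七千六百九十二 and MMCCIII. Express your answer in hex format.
Convert 七千六百九十二 (Chinese numeral) → 7×1000 + 6×100 + 9×10 + 2 = 7692 (decimal)
Convert MMCCIII (Roman numeral) → 1000 + 1000 + 100 + 100 + 1 + 1 + 1 = 2203 (decimal)
Compute 7692 + 2203 = 9895
Convert 9895 (decimal) → 9895 = 2×4096 + 6×256 + 10×16 + 7 → 0x26A7 (hexadecimal)
0x26A7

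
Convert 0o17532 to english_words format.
Convert 0o17532 (octal) → 1×4096 + 7×512 + 5×64 + 3×8 + 2 = 8026 (decimal)
Convert 8026 (decimal) → 8026 = 8×1000 + 26 → eight thousand twenty-six (English words)
eight thousand twenty-six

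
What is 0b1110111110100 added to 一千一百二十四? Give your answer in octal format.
Convert 0b1110111110100 (binary) → 4096 + 2048 + 1024 + 256 + 128 + 64 + 32 + 16 + 4 = 7668 (decimal)
Convert 一千一百二十四 (Chinese numeral) → 1×1000 + 1×100 + 2×10 + 4 = 1124 (decimal)
Compute 7668 + 1124 = 8792
Convert 8792 (decimal) → 8792 = 2×4096 + 1×512 + 1×64 + 3×8 → 0o21130 (octal)
0o21130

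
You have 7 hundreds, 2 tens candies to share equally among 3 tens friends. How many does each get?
Convert 7 hundreds, 2 tens (place-value notation) → 7×100 + 2×10 = 720 (decimal)
Convert 3 tens (place-value notation) → 3×10 = 30 (decimal)
Compute 720 ÷ 30 = 24
24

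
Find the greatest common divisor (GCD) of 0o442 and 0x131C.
Convert 0o442 (octal) → 4×64 + 4×8 + 2 = 290 (decimal)
Convert 0x131C (hexadecimal) → 1×4096 + 3×256 + 1×16 + 12 = 4892 (decimal)
Compute gcd(290, 4892) = 2
2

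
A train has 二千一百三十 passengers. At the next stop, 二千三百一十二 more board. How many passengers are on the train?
Convert 二千一百三十 (Chinese numeral) → 2×1000 + 1×100 + 3×10 = 2130 (decimal)
Convert 二千三百一十二 (Chinese numeral) → 2×1000 + 3×100 + 1×10 + 2 = 2312 (decimal)
Compute 2130 + 2312 = 4442
4442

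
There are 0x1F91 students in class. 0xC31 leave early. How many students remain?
Convert 0x1F91 (hexadecimal) → 1×4096 + 15×256 + 9×16 + 1 = 8081 (decimal)
Convert 0xC31 (hexadecimal) → 12×256 + 3×16 + 1 = 3121 (decimal)
Compute 8081 - 3121 = 4960
4960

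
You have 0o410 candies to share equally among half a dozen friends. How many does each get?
Convert 0o410 (octal) → 4×64 + 1×8 = 264 (decimal)
Convert half a dozen (colloquial) → 6 (decimal)
Compute 264 ÷ 6 = 44
44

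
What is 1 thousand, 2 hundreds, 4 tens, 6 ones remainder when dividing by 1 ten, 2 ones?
Convert 1 thousand, 2 hundreds, 4 tens, 6 ones (place-value notation) → 1×1000 + 2×100 + 4×10 + 6 = 1246 (decimal)
Convert 1 ten, 2 ones (place-value notation) → 1×10 + 2 = 12 (decimal)
Compute 1246 mod 12 = 10
10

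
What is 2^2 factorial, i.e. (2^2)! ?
Convert 2^2 (power) → 4 (decimal)
Compute 4! = 24
24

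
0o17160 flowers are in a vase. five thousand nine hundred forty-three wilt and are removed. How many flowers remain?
Convert 0o17160 (octal) → 1×4096 + 7×512 + 1×64 + 6×8 = 7792 (decimal)
Convert five thousand nine hundred forty-three (English words) → 5×1000 + 9×100 + 43 = 5943 (decimal)
Compute 7792 - 5943 = 1849
1849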